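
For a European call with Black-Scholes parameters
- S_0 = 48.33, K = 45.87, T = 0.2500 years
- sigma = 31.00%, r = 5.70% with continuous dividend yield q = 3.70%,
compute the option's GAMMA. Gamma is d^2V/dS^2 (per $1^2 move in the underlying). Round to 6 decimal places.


d1 = 0.4467979177; d2 = 0.2917979177
phi(d1) = 0.3610449826; exp(-qT) = 0.9907926496; exp(-rT) = 0.9858510507
Gamma = exp(-qT) * phi(d1) / (S * sigma * sqrt(T)) = 0.9907926496 * 0.3610449826 / (48.3300 * 0.3100 * 0.5000000000) = 0.047752

Answer: Gamma = 0.047752


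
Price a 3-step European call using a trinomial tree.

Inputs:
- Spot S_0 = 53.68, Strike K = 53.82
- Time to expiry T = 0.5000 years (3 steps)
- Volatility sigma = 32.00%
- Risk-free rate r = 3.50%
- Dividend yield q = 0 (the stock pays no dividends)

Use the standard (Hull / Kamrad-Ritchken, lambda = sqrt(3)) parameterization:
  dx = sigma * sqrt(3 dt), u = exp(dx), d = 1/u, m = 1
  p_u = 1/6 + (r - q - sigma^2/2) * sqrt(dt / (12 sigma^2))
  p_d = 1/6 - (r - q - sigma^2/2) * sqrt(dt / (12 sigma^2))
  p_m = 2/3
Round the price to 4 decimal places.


Answer: Price = V(0,0) = 4.7819

Derivation:
dt = T/N = 0.166667; dx = sigma*sqrt(3*dt) = 0.226274
u = exp(dx) = 1.253919; d = 1/u = 0.797499
p_u = 0.160700, p_m = 0.666667, p_d = 0.172633
Discount per step: exp(-r*dt) = 0.994184
Stock lattice S(k, j) with j the centered position index:
  k=0: S(0,+0) = 53.6800
  k=1: S(1,-1) = 42.8098; S(1,+0) = 53.6800; S(1,+1) = 67.3104
  k=2: S(2,-2) = 34.1408; S(2,-1) = 42.8098; S(2,+0) = 53.6800; S(2,+1) = 67.3104; S(2,+2) = 84.4018
  k=3: S(3,-3) = 27.2272; S(3,-2) = 34.1408; S(3,-1) = 42.8098; S(3,+0) = 53.6800; S(3,+1) = 67.3104; S(3,+2) = 84.4018; S(3,+3) = 105.8331
Terminal payoffs V(N, j) = max(S_T - K, 0):
  V(3,-3) = 0.000000; V(3,-2) = 0.000000; V(3,-1) = 0.000000; V(3,+0) = 0.000000; V(3,+1) = 13.490394; V(3,+2) = 30.581809; V(3,+3) = 52.013066
Backward induction: V(k, j) = exp(-r*dt) * [p_u * V(k+1, j+1) + p_m * V(k+1, j) + p_d * V(k+1, j-1)]
  V(2,-2) = exp(-r*dt) * [p_u*0.000000 + p_m*0.000000 + p_d*0.000000] = 0.000000
  V(2,-1) = exp(-r*dt) * [p_u*0.000000 + p_m*0.000000 + p_d*0.000000] = 0.000000
  V(2,+0) = exp(-r*dt) * [p_u*13.490394 + p_m*0.000000 + p_d*0.000000] = 2.155303
  V(2,+1) = exp(-r*dt) * [p_u*30.581809 + p_m*13.490394 + p_d*0.000000] = 13.827212
  V(2,+2) = exp(-r*dt) * [p_u*52.013066 + p_m*30.581809 + p_d*13.490394] = 30.894537
  V(1,-1) = exp(-r*dt) * [p_u*2.155303 + p_m*0.000000 + p_d*0.000000] = 0.344344
  V(1,+0) = exp(-r*dt) * [p_u*13.827212 + p_m*2.155303 + p_d*0.000000] = 3.637626
  V(1,+1) = exp(-r*dt) * [p_u*30.894537 + p_m*13.827212 + p_d*2.155303] = 14.470327
  V(0,+0) = exp(-r*dt) * [p_u*14.470327 + p_m*3.637626 + p_d*0.344344] = 4.781941


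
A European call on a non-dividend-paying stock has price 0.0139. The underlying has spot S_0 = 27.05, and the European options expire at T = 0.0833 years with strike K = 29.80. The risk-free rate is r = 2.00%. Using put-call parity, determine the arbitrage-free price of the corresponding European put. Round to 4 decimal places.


Answer: Put price = 2.7143

Derivation:
Put-call parity: C - P = S_0 * exp(-qT) - K * exp(-rT).
S_0 * exp(-qT) = 27.0500 * 1.00000000 = 27.05000000
K * exp(-rT) = 29.8000 * 0.99833539 = 29.75039453
P = C - S*exp(-qT) + K*exp(-rT)
P = 0.0139 - 27.05000000 + 29.75039453 = 2.7143


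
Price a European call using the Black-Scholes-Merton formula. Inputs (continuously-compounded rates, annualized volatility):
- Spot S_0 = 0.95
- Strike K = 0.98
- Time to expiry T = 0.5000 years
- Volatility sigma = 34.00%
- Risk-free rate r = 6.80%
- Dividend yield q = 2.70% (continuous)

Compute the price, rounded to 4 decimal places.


Answer: Price = 0.0853

Derivation:
d1 = (ln(S/K) + (r - q + 0.5*sigma^2) * T) / (sigma * sqrt(T)) = 0.07615712
d2 = d1 - sigma * sqrt(T) = -0.16425919
exp(-rT) = 0.96657150; exp(-qT) = 0.98659072
C = S_0 * exp(-qT) * N(d1) - K * exp(-rT) * N(d2)
N(d1) = 0.53035295; N(d2) = 0.43476355
C = 0.9500 * 0.98659072 * 0.53035295 - 0.9800 * 0.96657150 * 0.43476355 = 0.0853


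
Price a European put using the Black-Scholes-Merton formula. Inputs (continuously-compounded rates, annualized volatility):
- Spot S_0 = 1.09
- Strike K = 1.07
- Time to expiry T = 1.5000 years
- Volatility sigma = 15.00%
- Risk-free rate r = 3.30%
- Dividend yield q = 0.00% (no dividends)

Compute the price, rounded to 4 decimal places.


d1 = (ln(S/K) + (r - q + 0.5*sigma^2) * T) / (sigma * sqrt(T)) = 0.46210466
d2 = d1 - sigma * sqrt(T) = 0.27839293
exp(-rT) = 0.95170516; exp(-qT) = 1.00000000
P = K * exp(-rT) * N(-d2) - S_0 * exp(-qT) * N(-d1)
N(-d1) = 0.32200313; N(-d2) = 0.39035537
P = 1.0700 * 0.95170516 * 0.39035537 - 1.0900 * 1.00000000 * 0.32200313 = 0.0465

Answer: Price = 0.0465


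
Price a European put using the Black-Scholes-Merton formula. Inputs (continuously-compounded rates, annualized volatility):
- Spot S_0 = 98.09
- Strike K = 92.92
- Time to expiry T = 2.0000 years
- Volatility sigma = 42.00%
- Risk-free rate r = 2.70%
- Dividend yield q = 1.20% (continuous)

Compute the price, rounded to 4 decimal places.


d1 = (ln(S/K) + (r - q + 0.5*sigma^2) * T) / (sigma * sqrt(T)) = 0.43865288
d2 = d1 - sigma * sqrt(T) = -0.15531682
exp(-rT) = 0.94743211; exp(-qT) = 0.97628571
P = K * exp(-rT) * N(-d2) - S_0 * exp(-qT) * N(-d1)
N(-d1) = 0.33045654; N(-d2) = 0.56171422
P = 92.9200 * 0.94743211 * 0.56171422 - 98.0900 * 0.97628571 * 0.33045654 = 17.8049

Answer: Price = 17.8049


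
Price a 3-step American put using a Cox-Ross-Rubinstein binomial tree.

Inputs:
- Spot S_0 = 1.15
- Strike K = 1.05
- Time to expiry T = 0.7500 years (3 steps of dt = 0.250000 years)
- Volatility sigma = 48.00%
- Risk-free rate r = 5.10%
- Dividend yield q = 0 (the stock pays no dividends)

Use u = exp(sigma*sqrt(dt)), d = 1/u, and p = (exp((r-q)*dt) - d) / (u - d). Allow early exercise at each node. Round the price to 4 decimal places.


Answer: Price = V(0,0) = 0.1309

Derivation:
dt = T/N = 0.250000
u = exp(sigma*sqrt(dt)) = 1.271249; d = 1/u = 0.786628
p = (exp((r-q)*dt) - d) / (u - d) = 0.466764
Discount per step: exp(-r*dt) = 0.987331
Stock lattice S(k, i) with i counting down-moves:
  k=0: S(0,0) = 1.1500
  k=1: S(1,0) = 1.4619; S(1,1) = 0.9046
  k=2: S(2,0) = 1.8585; S(2,1) = 1.1500; S(2,2) = 0.7116
  k=3: S(3,0) = 2.3626; S(3,1) = 1.4619; S(3,2) = 0.9046; S(3,3) = 0.5598
Terminal payoffs V(N, i) = max(K - S_T, 0):
  V(3,0) = 0.000000; V(3,1) = 0.000000; V(3,2) = 0.145378; V(3,3) = 0.490235
Backward induction: V(k, i) = exp(-r*dt) * [p * V(k+1, i) + (1-p) * V(k+1, i+1)]; then take max(V_cont, immediate exercise) for American.
  V(2,0) = exp(-r*dt) * [p*0.000000 + (1-p)*0.000000] = 0.000000; exercise = 0.000000; V(2,0) = max -> 0.000000
  V(2,1) = exp(-r*dt) * [p*0.000000 + (1-p)*0.145378] = 0.076539; exercise = 0.000000; V(2,1) = max -> 0.076539
  V(2,2) = exp(-r*dt) * [p*0.145378 + (1-p)*0.490235] = 0.325097; exercise = 0.338399; V(2,2) = max -> 0.338399
  V(1,0) = exp(-r*dt) * [p*0.000000 + (1-p)*0.076539] = 0.040296; exercise = 0.000000; V(1,0) = max -> 0.040296
  V(1,1) = exp(-r*dt) * [p*0.076539 + (1-p)*0.338399] = 0.213433; exercise = 0.145378; V(1,1) = max -> 0.213433
  V(0,0) = exp(-r*dt) * [p*0.040296 + (1-p)*0.213433] = 0.130939; exercise = 0.000000; V(0,0) = max -> 0.130939


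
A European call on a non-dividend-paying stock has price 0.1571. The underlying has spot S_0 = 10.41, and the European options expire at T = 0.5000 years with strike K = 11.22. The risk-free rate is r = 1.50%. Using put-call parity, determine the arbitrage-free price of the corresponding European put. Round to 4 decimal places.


Answer: Put price = 0.8833

Derivation:
Put-call parity: C - P = S_0 * exp(-qT) - K * exp(-rT).
S_0 * exp(-qT) = 10.4100 * 1.00000000 = 10.41000000
K * exp(-rT) = 11.2200 * 0.99252805 = 11.13616478
P = C - S*exp(-qT) + K*exp(-rT)
P = 0.1571 - 10.41000000 + 11.13616478 = 0.8833


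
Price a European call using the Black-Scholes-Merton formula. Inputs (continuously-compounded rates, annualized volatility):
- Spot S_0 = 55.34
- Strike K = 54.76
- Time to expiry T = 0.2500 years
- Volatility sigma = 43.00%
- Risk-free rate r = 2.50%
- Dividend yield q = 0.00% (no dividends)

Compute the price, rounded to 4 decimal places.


d1 = (ln(S/K) + (r - q + 0.5*sigma^2) * T) / (sigma * sqrt(T)) = 0.18557430
d2 = d1 - sigma * sqrt(T) = -0.02942570
exp(-rT) = 0.99376949; exp(-qT) = 1.00000000
C = S_0 * exp(-qT) * N(d1) - K * exp(-rT) * N(d2)
N(d1) = 0.57361069; N(d2) = 0.48826254
C = 55.3400 * 1.00000000 * 0.57361069 - 54.7600 * 0.99376949 * 0.48826254 = 5.1729

Answer: Price = 5.1729


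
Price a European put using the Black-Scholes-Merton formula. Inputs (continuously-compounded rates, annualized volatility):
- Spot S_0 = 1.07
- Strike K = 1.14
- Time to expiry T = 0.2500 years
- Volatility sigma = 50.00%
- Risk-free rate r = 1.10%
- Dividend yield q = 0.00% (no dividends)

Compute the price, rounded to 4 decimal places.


d1 = (ln(S/K) + (r - q + 0.5*sigma^2) * T) / (sigma * sqrt(T)) = -0.11747846
d2 = d1 - sigma * sqrt(T) = -0.36747846
exp(-rT) = 0.99725378; exp(-qT) = 1.00000000
P = K * exp(-rT) * N(-d2) - S_0 * exp(-qT) * N(-d1)
N(-d1) = 0.54675954; N(-d2) = 0.64336892
P = 1.1400 * 0.99725378 * 0.64336892 - 1.0700 * 1.00000000 * 0.54675954 = 0.1464

Answer: Price = 0.1464


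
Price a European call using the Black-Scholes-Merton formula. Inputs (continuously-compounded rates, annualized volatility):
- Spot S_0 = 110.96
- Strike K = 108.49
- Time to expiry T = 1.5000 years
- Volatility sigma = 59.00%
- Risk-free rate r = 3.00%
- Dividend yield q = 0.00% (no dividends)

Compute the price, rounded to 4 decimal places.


Answer: Price = 34.0310

Derivation:
d1 = (ln(S/K) + (r - q + 0.5*sigma^2) * T) / (sigma * sqrt(T)) = 0.45472877
d2 = d1 - sigma * sqrt(T) = -0.26787070
exp(-rT) = 0.95599748; exp(-qT) = 1.00000000
C = S_0 * exp(-qT) * N(d1) - K * exp(-rT) * N(d2)
N(d1) = 0.67534781; N(d2) = 0.39439942
C = 110.9600 * 1.00000000 * 0.67534781 - 108.4900 * 0.95599748 * 0.39439942 = 34.0310


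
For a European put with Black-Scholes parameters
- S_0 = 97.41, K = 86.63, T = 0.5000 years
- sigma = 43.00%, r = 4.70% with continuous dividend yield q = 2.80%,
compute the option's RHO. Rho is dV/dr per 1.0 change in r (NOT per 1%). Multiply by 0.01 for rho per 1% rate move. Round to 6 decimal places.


Answer: Rho = -16.734313

Derivation:
d1 = 0.5689996143; d2 = 0.2649436984
phi(d1) = 0.3393175740; exp(-qT) = 0.9860975443; exp(-rT) = 0.9767739747
N(-d2) = 0.3955264172
Rho = -K*T*exp(-rT)*N(-d2) = -86.6300 * 0.5000 * 0.9767739747 * 0.3955264172 = -16.734313


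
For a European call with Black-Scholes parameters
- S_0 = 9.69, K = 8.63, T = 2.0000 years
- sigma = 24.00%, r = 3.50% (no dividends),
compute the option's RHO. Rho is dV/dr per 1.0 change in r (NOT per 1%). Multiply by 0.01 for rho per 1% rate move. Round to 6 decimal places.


d1 = 0.7172712078; d2 = 0.3778599529
phi(d1) = 0.3084555513; exp(-qT) = 1.0000000000; exp(-rT) = 0.9323938199
N(d2) = 0.6472326832
Rho = K*T*exp(-rT)*N(d2) = 8.6300 * 2.0000 * 0.9323938199 * 0.6472326832 = 10.415992

Answer: Rho = 10.415992


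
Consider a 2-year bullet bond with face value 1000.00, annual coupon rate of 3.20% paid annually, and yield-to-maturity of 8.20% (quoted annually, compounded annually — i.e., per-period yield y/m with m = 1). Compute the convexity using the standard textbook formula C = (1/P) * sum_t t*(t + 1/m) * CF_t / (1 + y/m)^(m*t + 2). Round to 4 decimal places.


Coupon per period c = face * coupon_rate / m = 32.000000
Periods per year m = 1; per-period yield y/m = 0.082000
Number of cashflows N = 2
Cashflows (t years, CF_t, discount factor 1/(1+y/m)^(m*t), PV):
  t = 1.0000: CF_t = 32.000000, DF = 0.924214, PV = 29.574861
  t = 2.0000: CF_t = 1032.000000, DF = 0.854172, PV = 881.505803
Price P = sum_t PV_t = 911.080665
Convexity numerator sum_t t*(t + 1/m) * CF_t / (1+y/m)^(m*t + 2):
  t = 1.0000: term = 50.524054
  t = 2.0000: term = 4517.746983
Convexity = (1/P) * sum = 4568.271038 / 911.080665 = 5.014124

Answer: Convexity = 5.0141


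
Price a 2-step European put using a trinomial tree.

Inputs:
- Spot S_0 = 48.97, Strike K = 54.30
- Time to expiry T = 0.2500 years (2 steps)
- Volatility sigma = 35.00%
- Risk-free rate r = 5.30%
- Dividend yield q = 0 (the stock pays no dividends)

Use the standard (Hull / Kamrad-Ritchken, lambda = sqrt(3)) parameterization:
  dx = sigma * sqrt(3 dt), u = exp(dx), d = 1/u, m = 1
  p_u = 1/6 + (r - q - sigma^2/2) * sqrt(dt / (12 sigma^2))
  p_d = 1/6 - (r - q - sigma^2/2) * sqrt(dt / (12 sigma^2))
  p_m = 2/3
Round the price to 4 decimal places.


Answer: Price = V(0,0) = 6.5492

Derivation:
dt = T/N = 0.125000; dx = sigma*sqrt(3*dt) = 0.214330
u = exp(dx) = 1.239032; d = 1/u = 0.807082
p_u = 0.164261, p_m = 0.666667, p_d = 0.169072
Discount per step: exp(-r*dt) = 0.993397
Stock lattice S(k, j) with j the centered position index:
  k=0: S(0,+0) = 48.9700
  k=1: S(1,-1) = 39.5228; S(1,+0) = 48.9700; S(1,+1) = 60.6754
  k=2: S(2,-2) = 31.8981; S(2,-1) = 39.5228; S(2,+0) = 48.9700; S(2,+1) = 60.6754; S(2,+2) = 75.1787
Terminal payoffs V(N, j) = max(K - S_T, 0):
  V(2,-2) = 22.401877; V(2,-1) = 14.777208; V(2,+0) = 5.330000; V(2,+1) = 0.000000; V(2,+2) = 0.000000
Backward induction: V(k, j) = exp(-r*dt) * [p_u * V(k+1, j+1) + p_m * V(k+1, j) + p_d * V(k+1, j-1)]
  V(1,-1) = exp(-r*dt) * [p_u*5.330000 + p_m*14.777208 + p_d*22.401877] = 14.418681
  V(1,+0) = exp(-r*dt) * [p_u*0.000000 + p_m*5.330000 + p_d*14.777208] = 6.011791
  V(1,+1) = exp(-r*dt) * [p_u*0.000000 + p_m*0.000000 + p_d*5.330000] = 0.895206
  V(0,+0) = exp(-r*dt) * [p_u*0.895206 + p_m*6.011791 + p_d*14.418681] = 6.549177


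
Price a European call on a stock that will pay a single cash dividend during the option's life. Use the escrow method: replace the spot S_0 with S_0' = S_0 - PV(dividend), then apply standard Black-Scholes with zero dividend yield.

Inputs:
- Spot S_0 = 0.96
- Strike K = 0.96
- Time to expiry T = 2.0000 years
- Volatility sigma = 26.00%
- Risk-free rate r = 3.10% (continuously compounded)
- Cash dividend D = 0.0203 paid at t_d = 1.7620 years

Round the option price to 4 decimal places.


Answer: Price = 0.1545

Derivation:
PV(D) = D * exp(-r * t_d) = 0.0203 * 0.94684299 = 0.01922091
S_0' = S_0 - PV(D) = 0.9600 - 0.01922091 = 0.94077909
d1 = (ln(S_0'/K) + (r + sigma^2/2)*T) / (sigma*sqrt(T)) = 0.29746096
d2 = d1 - sigma*sqrt(T) = -0.07023457
exp(-rT) = 0.93988289
N(d1) = 0.61694270; N(d2) = 0.47200348
C = S_0' * N(d1) - K * exp(-rT) * N(d2) = 0.94077909 * 0.61694270 - 0.9600 * 0.93988289 * 0.47200348 = 0.1545


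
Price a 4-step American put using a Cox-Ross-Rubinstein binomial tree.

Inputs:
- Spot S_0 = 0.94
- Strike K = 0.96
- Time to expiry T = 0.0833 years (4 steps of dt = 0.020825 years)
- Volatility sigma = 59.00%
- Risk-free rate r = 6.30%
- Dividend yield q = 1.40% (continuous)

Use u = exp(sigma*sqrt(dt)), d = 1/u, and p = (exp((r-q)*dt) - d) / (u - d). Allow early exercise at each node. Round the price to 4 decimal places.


Answer: Price = V(0,0) = 0.0728

Derivation:
dt = T/N = 0.020825
u = exp(sigma*sqrt(dt)) = 1.088872; d = 1/u = 0.918382
p = (exp((r-q)*dt) - d) / (u - d) = 0.484716
Discount per step: exp(-r*dt) = 0.998689
Stock lattice S(k, i) with i counting down-moves:
  k=0: S(0,0) = 0.9400
  k=1: S(1,0) = 1.0235; S(1,1) = 0.8633
  k=2: S(2,0) = 1.1145; S(2,1) = 0.9400; S(2,2) = 0.7928
  k=3: S(3,0) = 1.2136; S(3,1) = 1.0235; S(3,2) = 0.8633; S(3,3) = 0.7281
  k=4: S(4,0) = 1.3214; S(4,1) = 1.1145; S(4,2) = 0.9400; S(4,3) = 0.7928; S(4,4) = 0.6687
Terminal payoffs V(N, i) = max(K - S_T, 0):
  V(4,0) = 0.000000; V(4,1) = 0.000000; V(4,2) = 0.020000; V(4,3) = 0.167180; V(4,4) = 0.291316
Backward induction: V(k, i) = exp(-r*dt) * [p * V(k+1, i) + (1-p) * V(k+1, i+1)]; then take max(V_cont, immediate exercise) for American.
  V(3,0) = exp(-r*dt) * [p*0.000000 + (1-p)*0.000000] = 0.000000; exercise = 0.000000; V(3,0) = max -> 0.000000
  V(3,1) = exp(-r*dt) * [p*0.000000 + (1-p)*0.020000] = 0.010292; exercise = 0.000000; V(3,1) = max -> 0.010292
  V(3,2) = exp(-r*dt) * [p*0.020000 + (1-p)*0.167180] = 0.095714; exercise = 0.096721; V(3,2) = max -> 0.096721
  V(3,3) = exp(-r*dt) * [p*0.167180 + (1-p)*0.291316] = 0.230843; exercise = 0.231889; V(3,3) = max -> 0.231889
  V(2,0) = exp(-r*dt) * [p*0.000000 + (1-p)*0.010292] = 0.005296; exercise = 0.000000; V(2,0) = max -> 0.005296
  V(2,1) = exp(-r*dt) * [p*0.010292 + (1-p)*0.096721] = 0.054756; exercise = 0.020000; V(2,1) = max -> 0.054756
  V(2,2) = exp(-r*dt) * [p*0.096721 + (1-p)*0.231889] = 0.166153; exercise = 0.167180; V(2,2) = max -> 0.167180
  V(1,0) = exp(-r*dt) * [p*0.005296 + (1-p)*0.054756] = 0.030742; exercise = 0.000000; V(1,0) = max -> 0.030742
  V(1,1) = exp(-r*dt) * [p*0.054756 + (1-p)*0.167180] = 0.112539; exercise = 0.096721; V(1,1) = max -> 0.112539
  V(0,0) = exp(-r*dt) * [p*0.030742 + (1-p)*0.112539] = 0.072795; exercise = 0.020000; V(0,0) = max -> 0.072795


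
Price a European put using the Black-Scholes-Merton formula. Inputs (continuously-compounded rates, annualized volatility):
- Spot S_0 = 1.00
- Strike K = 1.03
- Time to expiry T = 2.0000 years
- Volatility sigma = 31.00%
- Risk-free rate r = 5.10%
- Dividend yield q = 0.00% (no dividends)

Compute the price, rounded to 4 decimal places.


d1 = (ln(S/K) + (r - q + 0.5*sigma^2) * T) / (sigma * sqrt(T)) = 0.38444072
d2 = d1 - sigma * sqrt(T) = -0.05396548
exp(-rT) = 0.90302955; exp(-qT) = 1.00000000
P = K * exp(-rT) * N(-d2) - S_0 * exp(-qT) * N(-d1)
N(-d1) = 0.35032591; N(-d2) = 0.52151867
P = 1.0300 * 0.90302955 * 0.52151867 - 1.0000 * 1.00000000 * 0.35032591 = 0.1347

Answer: Price = 0.1347


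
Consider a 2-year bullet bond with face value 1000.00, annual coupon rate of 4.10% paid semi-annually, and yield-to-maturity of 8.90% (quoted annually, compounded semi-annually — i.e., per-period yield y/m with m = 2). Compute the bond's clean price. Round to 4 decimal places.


Answer: Price = 913.7986

Derivation:
Coupon per period c = face * coupon_rate / m = 20.500000
Periods per year m = 2; per-period yield y/m = 0.044500
Number of cashflows N = 4
Cashflows (t years, CF_t, discount factor 1/(1+y/m)^(m*t), PV):
  t = 0.5000: CF_t = 20.500000, DF = 0.957396, PV = 19.626616
  t = 1.0000: CF_t = 20.500000, DF = 0.916607, PV = 18.790441
  t = 1.5000: CF_t = 20.500000, DF = 0.877556, PV = 17.989891
  t = 2.0000: CF_t = 1020.500000, DF = 0.840168, PV = 857.391615
Price P = sum_t PV_t = 913.798562


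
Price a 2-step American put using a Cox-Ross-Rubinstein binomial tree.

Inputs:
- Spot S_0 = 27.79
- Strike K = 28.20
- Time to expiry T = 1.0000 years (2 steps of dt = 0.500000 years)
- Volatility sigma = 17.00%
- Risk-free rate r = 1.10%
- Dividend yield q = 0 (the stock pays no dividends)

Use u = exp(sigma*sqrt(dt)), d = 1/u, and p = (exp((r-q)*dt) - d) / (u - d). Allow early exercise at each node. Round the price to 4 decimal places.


Answer: Price = V(0,0) = 1.8956

Derivation:
dt = T/N = 0.500000
u = exp(sigma*sqrt(dt)) = 1.127732; d = 1/u = 0.886736
p = (exp((r-q)*dt) - d) / (u - d) = 0.492869
Discount per step: exp(-r*dt) = 0.994515
Stock lattice S(k, i) with i counting down-moves:
  k=0: S(0,0) = 27.7900
  k=1: S(1,0) = 31.3397; S(1,1) = 24.6424
  k=2: S(2,0) = 35.3427; S(2,1) = 27.7900; S(2,2) = 21.8513
Terminal payoffs V(N, i) = max(K - S_T, 0):
  V(2,0) = 0.000000; V(2,1) = 0.410000; V(2,2) = 6.348710
Backward induction: V(k, i) = exp(-r*dt) * [p * V(k+1, i) + (1-p) * V(k+1, i+1)]; then take max(V_cont, immediate exercise) for American.
  V(1,0) = exp(-r*dt) * [p*0.000000 + (1-p)*0.410000] = 0.206783; exercise = 0.000000; V(1,0) = max -> 0.206783
  V(1,1) = exp(-r*dt) * [p*0.410000 + (1-p)*6.348710] = 3.402937; exercise = 3.557611; V(1,1) = max -> 3.557611
  V(0,0) = exp(-r*dt) * [p*0.206783 + (1-p)*3.557611] = 1.895637; exercise = 0.410000; V(0,0) = max -> 1.895637


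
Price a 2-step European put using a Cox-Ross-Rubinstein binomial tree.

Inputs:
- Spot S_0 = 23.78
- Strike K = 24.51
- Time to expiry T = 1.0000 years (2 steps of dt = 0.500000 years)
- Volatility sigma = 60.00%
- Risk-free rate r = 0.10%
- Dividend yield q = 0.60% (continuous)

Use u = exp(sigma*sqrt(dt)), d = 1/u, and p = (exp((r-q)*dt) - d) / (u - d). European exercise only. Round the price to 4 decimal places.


Answer: Price = V(0,0) = 5.6291

Derivation:
dt = T/N = 0.500000
u = exp(sigma*sqrt(dt)) = 1.528465; d = 1/u = 0.654251
p = (exp((r-q)*dt) - d) / (u - d) = 0.392641
Discount per step: exp(-r*dt) = 0.999500
Stock lattice S(k, i) with i counting down-moves:
  k=0: S(0,0) = 23.7800
  k=1: S(1,0) = 36.3469; S(1,1) = 15.5581
  k=2: S(2,0) = 55.5550; S(2,1) = 23.7800; S(2,2) = 10.1789
Terminal payoffs V(N, i) = max(K - S_T, 0):
  V(2,0) = 0.000000; V(2,1) = 0.730000; V(2,2) = 14.331102
Backward induction: V(k, i) = exp(-r*dt) * [p * V(k+1, i) + (1-p) * V(k+1, i+1)].
  V(1,0) = exp(-r*dt) * [p*0.000000 + (1-p)*0.730000] = 0.443151
  V(1,1) = exp(-r*dt) * [p*0.730000 + (1-p)*14.331102] = 8.986261
  V(0,0) = exp(-r*dt) * [p*0.443151 + (1-p)*8.986261] = 5.629073


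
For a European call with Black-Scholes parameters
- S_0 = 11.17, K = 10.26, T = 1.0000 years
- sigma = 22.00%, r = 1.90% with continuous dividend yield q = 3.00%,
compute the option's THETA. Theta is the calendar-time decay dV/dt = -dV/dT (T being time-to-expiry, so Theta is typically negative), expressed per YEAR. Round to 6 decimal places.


d1 = 0.4462671515; d2 = 0.2262671515
phi(d1) = 0.3611305620; exp(-qT) = 0.9704455335; exp(-rT) = 0.9811793622
Theta = -S*exp(-qT)*phi(d1)*sigma/(2*sqrt(T)) - r*K*exp(-rT)*N(d2) + q*S*exp(-qT)*N(d1)
N(d1) = 0.6722978594; N(d2) = 0.5895031774; sqrt(T) = 1.0000000000
Term 1 = -11.1700 * 0.9704455335 * 0.3611305620 * 0.2200 / (2 * 1.0000000000) = -0.4306071805
Term 2 = -0.0190 * 10.2600 * 0.9811793622 * 0.5895031774 = -0.1127549241
Term 3 = 0.0300 * 11.1700 * 0.9704455335 * 0.6722978594 = 0.2186287752
Theta = -0.4306071805 + (-0.1127549241) + (0.2186287752) = -0.324733

Answer: Theta = -0.324733


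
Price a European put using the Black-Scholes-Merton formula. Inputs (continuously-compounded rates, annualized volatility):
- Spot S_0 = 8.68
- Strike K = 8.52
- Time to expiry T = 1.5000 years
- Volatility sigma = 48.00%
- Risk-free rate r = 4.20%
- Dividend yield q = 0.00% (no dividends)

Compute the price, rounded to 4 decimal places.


d1 = (ln(S/K) + (r - q + 0.5*sigma^2) * T) / (sigma * sqrt(T)) = 0.43275201
d2 = d1 - sigma * sqrt(T) = -0.15512553
exp(-rT) = 0.93894347; exp(-qT) = 1.00000000
P = K * exp(-rT) * N(-d2) - S_0 * exp(-qT) * N(-d1)
N(-d1) = 0.33259747; N(-d2) = 0.56163882
P = 8.5200 * 0.93894347 * 0.56163882 - 8.6800 * 1.00000000 * 0.33259747 = 1.6061

Answer: Price = 1.6061


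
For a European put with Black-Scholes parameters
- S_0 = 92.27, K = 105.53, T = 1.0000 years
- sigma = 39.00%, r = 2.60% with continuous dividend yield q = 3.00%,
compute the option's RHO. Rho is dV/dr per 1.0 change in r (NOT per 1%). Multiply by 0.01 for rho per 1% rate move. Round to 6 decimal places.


d1 = -0.1595543874; d2 = -0.5495543874
phi(d1) = 0.3938964055; exp(-qT) = 0.9704455335; exp(-rT) = 0.9743350896
N(-d2) = 0.7086874744
Rho = -K*T*exp(-rT)*N(-d2) = -105.5300 * 1.0000 * 0.9743350896 * 0.7086874744 = -72.868367

Answer: Rho = -72.868367


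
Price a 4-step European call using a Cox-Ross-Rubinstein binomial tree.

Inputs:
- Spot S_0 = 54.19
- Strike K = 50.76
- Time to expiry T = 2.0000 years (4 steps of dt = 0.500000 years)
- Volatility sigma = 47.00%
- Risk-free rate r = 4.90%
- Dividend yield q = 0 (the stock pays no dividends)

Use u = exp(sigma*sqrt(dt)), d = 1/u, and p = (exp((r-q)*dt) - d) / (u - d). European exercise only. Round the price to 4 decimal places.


Answer: Price = V(0,0) = 17.2227

Derivation:
dt = T/N = 0.500000
u = exp(sigma*sqrt(dt)) = 1.394227; d = 1/u = 0.717243
p = (exp((r-q)*dt) - d) / (u - d) = 0.454308
Discount per step: exp(-r*dt) = 0.975798
Stock lattice S(k, i) with i counting down-moves:
  k=0: S(0,0) = 54.1900
  k=1: S(1,0) = 75.5532; S(1,1) = 38.8674
  k=2: S(2,0) = 105.3383; S(2,1) = 54.1900; S(2,2) = 27.8774
  k=3: S(3,0) = 146.8655; S(3,1) = 75.5532; S(3,2) = 38.8674; S(3,3) = 19.9949
  k=4: S(4,0) = 204.7638; S(4,1) = 105.3383; S(4,2) = 54.1900; S(4,3) = 27.8774; S(4,4) = 14.3412
Terminal payoffs V(N, i) = max(S_T - K, 0):
  V(4,0) = 154.003804; V(4,1) = 54.578267; V(4,2) = 3.430000; V(4,3) = 0.000000; V(4,4) = 0.000000
Backward induction: V(k, i) = exp(-r*dt) * [p * V(k+1, i) + (1-p) * V(k+1, i+1)].
  V(3,0) = exp(-r*dt) * [p*154.003804 + (1-p)*54.578267] = 97.333972
  V(3,1) = exp(-r*dt) * [p*54.578267 + (1-p)*3.430000] = 26.021674
  V(3,2) = exp(-r*dt) * [p*3.430000 + (1-p)*0.000000] = 1.520563
  V(3,3) = exp(-r*dt) * [p*0.000000 + (1-p)*0.000000] = 0.000000
  V(2,0) = exp(-r*dt) * [p*97.333972 + (1-p)*26.021674] = 57.005553
  V(2,1) = exp(-r*dt) * [p*26.021674 + (1-p)*1.520563] = 12.345421
  V(2,2) = exp(-r*dt) * [p*1.520563 + (1-p)*0.000000] = 0.674085
  V(1,0) = exp(-r*dt) * [p*57.005553 + (1-p)*12.345421] = 31.845047
  V(1,1) = exp(-r*dt) * [p*12.345421 + (1-p)*0.674085] = 5.831825
  V(0,0) = exp(-r*dt) * [p*31.845047 + (1-p)*5.831825] = 17.222679


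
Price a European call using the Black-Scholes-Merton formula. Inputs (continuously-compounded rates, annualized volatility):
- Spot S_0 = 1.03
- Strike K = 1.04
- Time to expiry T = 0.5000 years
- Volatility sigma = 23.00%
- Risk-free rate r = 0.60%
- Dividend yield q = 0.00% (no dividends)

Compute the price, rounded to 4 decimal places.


d1 = (ln(S/K) + (r - q + 0.5*sigma^2) * T) / (sigma * sqrt(T)) = 0.04035482
d2 = d1 - sigma * sqrt(T) = -0.12227974
exp(-rT) = 0.99700450; exp(-qT) = 1.00000000
C = S_0 * exp(-qT) * N(d1) - K * exp(-rT) * N(d2)
N(d1) = 0.51609488; N(d2) = 0.45133874
C = 1.0300 * 1.00000000 * 0.51609488 - 1.0400 * 0.99700450 * 0.45133874 = 0.0636

Answer: Price = 0.0636


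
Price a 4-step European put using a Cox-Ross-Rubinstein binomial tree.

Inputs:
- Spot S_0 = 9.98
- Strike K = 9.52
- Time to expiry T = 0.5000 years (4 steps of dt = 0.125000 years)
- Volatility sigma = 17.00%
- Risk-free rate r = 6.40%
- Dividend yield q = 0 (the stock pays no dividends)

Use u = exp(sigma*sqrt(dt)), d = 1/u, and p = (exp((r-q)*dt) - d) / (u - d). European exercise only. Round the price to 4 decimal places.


dt = T/N = 0.125000
u = exp(sigma*sqrt(dt)) = 1.061947; d = 1/u = 0.941667
p = (exp((r-q)*dt) - d) / (u - d) = 0.551756
Discount per step: exp(-r*dt) = 0.992032
Stock lattice S(k, i) with i counting down-moves:
  k=0: S(0,0) = 9.9800
  k=1: S(1,0) = 10.5982; S(1,1) = 9.3978
  k=2: S(2,0) = 11.2548; S(2,1) = 9.9800; S(2,2) = 8.8496
  k=3: S(3,0) = 11.9520; S(3,1) = 10.5982; S(3,2) = 9.3978; S(3,3) = 8.3334
  k=4: S(4,0) = 12.6923; S(4,1) = 11.2548; S(4,2) = 9.9800; S(4,3) = 8.8496; S(4,4) = 7.8473
Terminal payoffs V(N, i) = max(K - S_T, 0):
  V(4,0) = 0.000000; V(4,1) = 0.000000; V(4,2) = 0.000000; V(4,3) = 0.670376; V(4,4) = 1.672721
Backward induction: V(k, i) = exp(-r*dt) * [p * V(k+1, i) + (1-p) * V(k+1, i+1)].
  V(3,0) = exp(-r*dt) * [p*0.000000 + (1-p)*0.000000] = 0.000000
  V(3,1) = exp(-r*dt) * [p*0.000000 + (1-p)*0.000000] = 0.000000
  V(3,2) = exp(-r*dt) * [p*0.000000 + (1-p)*0.670376] = 0.298098
  V(3,3) = exp(-r*dt) * [p*0.670376 + (1-p)*1.672721] = 1.110749
  V(2,0) = exp(-r*dt) * [p*0.000000 + (1-p)*0.000000] = 0.000000
  V(2,1) = exp(-r*dt) * [p*0.000000 + (1-p)*0.298098] = 0.132556
  V(2,2) = exp(-r*dt) * [p*0.298098 + (1-p)*1.110749] = 0.657086
  V(1,0) = exp(-r*dt) * [p*0.000000 + (1-p)*0.132556] = 0.058944
  V(1,1) = exp(-r*dt) * [p*0.132556 + (1-p)*0.657086] = 0.364743
  V(0,0) = exp(-r*dt) * [p*0.058944 + (1-p)*0.364743] = 0.194455

Answer: Price = V(0,0) = 0.1945


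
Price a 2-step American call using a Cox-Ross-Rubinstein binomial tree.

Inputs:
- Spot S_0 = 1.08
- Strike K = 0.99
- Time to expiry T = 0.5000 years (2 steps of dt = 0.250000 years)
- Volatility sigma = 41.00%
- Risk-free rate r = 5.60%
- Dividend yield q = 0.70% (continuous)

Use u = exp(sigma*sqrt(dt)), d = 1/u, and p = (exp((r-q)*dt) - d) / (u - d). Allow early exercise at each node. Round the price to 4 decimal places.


Answer: Price = V(0,0) = 0.1857

Derivation:
dt = T/N = 0.250000
u = exp(sigma*sqrt(dt)) = 1.227525; d = 1/u = 0.814647
p = (exp((r-q)*dt) - d) / (u - d) = 0.478781
Discount per step: exp(-r*dt) = 0.986098
Stock lattice S(k, i) with i counting down-moves:
  k=0: S(0,0) = 1.0800
  k=1: S(1,0) = 1.3257; S(1,1) = 0.8798
  k=2: S(2,0) = 1.6274; S(2,1) = 1.0800; S(2,2) = 0.7167
Terminal payoffs V(N, i) = max(S_T - K, 0):
  V(2,0) = 0.637363; V(2,1) = 0.090000; V(2,2) = 0.000000
Backward induction: V(k, i) = exp(-r*dt) * [p * V(k+1, i) + (1-p) * V(k+1, i+1)]; then take max(V_cont, immediate exercise) for American.
  V(1,0) = exp(-r*dt) * [p*0.637363 + (1-p)*0.090000] = 0.347173; exercise = 0.335727; V(1,0) = max -> 0.347173
  V(1,1) = exp(-r*dt) * [p*0.090000 + (1-p)*0.000000] = 0.042491; exercise = 0.000000; V(1,1) = max -> 0.042491
  V(0,0) = exp(-r*dt) * [p*0.347173 + (1-p)*0.042491] = 0.185748; exercise = 0.090000; V(0,0) = max -> 0.185748


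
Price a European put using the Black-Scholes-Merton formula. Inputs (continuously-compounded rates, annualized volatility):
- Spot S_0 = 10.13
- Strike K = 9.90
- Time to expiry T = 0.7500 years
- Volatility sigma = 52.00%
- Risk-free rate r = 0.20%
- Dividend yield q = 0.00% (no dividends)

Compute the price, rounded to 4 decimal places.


d1 = (ln(S/K) + (r - q + 0.5*sigma^2) * T) / (sigma * sqrt(T)) = 0.27949651
d2 = d1 - sigma * sqrt(T) = -0.17083670
exp(-rT) = 0.99850112; exp(-qT) = 1.00000000
P = K * exp(-rT) * N(-d2) - S_0 * exp(-qT) * N(-d1)
N(-d1) = 0.38993191; N(-d2) = 0.56782391
P = 9.9000 * 0.99850112 * 0.56782391 - 10.1300 * 1.00000000 * 0.38993191 = 1.6630

Answer: Price = 1.6630


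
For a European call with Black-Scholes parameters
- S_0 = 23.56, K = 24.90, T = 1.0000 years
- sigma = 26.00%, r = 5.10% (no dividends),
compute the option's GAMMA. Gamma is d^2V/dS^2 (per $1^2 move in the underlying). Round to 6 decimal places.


Answer: Gamma = 0.064710

Derivation:
d1 = 0.1133944435; d2 = -0.1466055565
phi(d1) = 0.3963856480; exp(-qT) = 1.0000000000; exp(-rT) = 0.9502786705
Gamma = exp(-qT) * phi(d1) / (S * sigma * sqrt(T)) = 1.0000000000 * 0.3963856480 / (23.5600 * 0.2600 * 1.0000000000) = 0.064710


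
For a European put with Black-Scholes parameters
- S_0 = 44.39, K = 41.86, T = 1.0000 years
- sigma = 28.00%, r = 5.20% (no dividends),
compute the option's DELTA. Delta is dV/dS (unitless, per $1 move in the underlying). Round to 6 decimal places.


d1 = 0.5352982208; d2 = 0.2552982208
phi(d1) = 0.3456907721; exp(-qT) = 1.0000000000; exp(-rT) = 0.9493288668
N(-d1) = 0.2962218282
Delta = -exp(-qT) * N(-d1) = -1.0000000000 * 0.2962218282 = -0.296222

Answer: Delta = -0.296222


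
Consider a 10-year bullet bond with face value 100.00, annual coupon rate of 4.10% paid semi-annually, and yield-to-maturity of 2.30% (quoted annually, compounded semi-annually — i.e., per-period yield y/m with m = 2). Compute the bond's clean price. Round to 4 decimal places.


Answer: Price = 115.9983

Derivation:
Coupon per period c = face * coupon_rate / m = 2.050000
Periods per year m = 2; per-period yield y/m = 0.011500
Number of cashflows N = 20
Cashflows (t years, CF_t, discount factor 1/(1+y/m)^(m*t), PV):
  t = 0.5000: CF_t = 2.050000, DF = 0.988631, PV = 2.026693
  t = 1.0000: CF_t = 2.050000, DF = 0.977391, PV = 2.003651
  t = 1.5000: CF_t = 2.050000, DF = 0.966279, PV = 1.980871
  t = 2.0000: CF_t = 2.050000, DF = 0.955293, PV = 1.958350
  t = 2.5000: CF_t = 2.050000, DF = 0.944432, PV = 1.936085
  t = 3.0000: CF_t = 2.050000, DF = 0.933694, PV = 1.914073
  t = 3.5000: CF_t = 2.050000, DF = 0.923079, PV = 1.892312
  t = 4.0000: CF_t = 2.050000, DF = 0.912584, PV = 1.870797
  t = 4.5000: CF_t = 2.050000, DF = 0.902209, PV = 1.849528
  t = 5.0000: CF_t = 2.050000, DF = 0.891951, PV = 1.828500
  t = 5.5000: CF_t = 2.050000, DF = 0.881810, PV = 1.807711
  t = 6.0000: CF_t = 2.050000, DF = 0.871785, PV = 1.787159
  t = 6.5000: CF_t = 2.050000, DF = 0.861873, PV = 1.766840
  t = 7.0000: CF_t = 2.050000, DF = 0.852075, PV = 1.746753
  t = 7.5000: CF_t = 2.050000, DF = 0.842387, PV = 1.726893
  t = 8.0000: CF_t = 2.050000, DF = 0.832810, PV = 1.707260
  t = 8.5000: CF_t = 2.050000, DF = 0.823341, PV = 1.687850
  t = 9.0000: CF_t = 2.050000, DF = 0.813981, PV = 1.668660
  t = 9.5000: CF_t = 2.050000, DF = 0.804726, PV = 1.649689
  t = 10.0000: CF_t = 102.050000, DF = 0.795577, PV = 81.188640
Price P = sum_t PV_t = 115.998316


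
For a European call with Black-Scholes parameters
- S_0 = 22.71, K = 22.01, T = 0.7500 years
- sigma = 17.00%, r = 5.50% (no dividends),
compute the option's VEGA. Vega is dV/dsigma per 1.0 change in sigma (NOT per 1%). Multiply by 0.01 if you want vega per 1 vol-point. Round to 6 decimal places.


Answer: Vega = 6.683155

Derivation:
d1 = 0.5664550622; d2 = 0.4192307436
phi(d1) = 0.3398081104; exp(-qT) = 1.0000000000; exp(-rT) = 0.9595892027
Vega = S * exp(-qT) * phi(d1) * sqrt(T) = 22.7100 * 1.0000000000 * 0.3398081104 * 0.8660254038 = 6.683155


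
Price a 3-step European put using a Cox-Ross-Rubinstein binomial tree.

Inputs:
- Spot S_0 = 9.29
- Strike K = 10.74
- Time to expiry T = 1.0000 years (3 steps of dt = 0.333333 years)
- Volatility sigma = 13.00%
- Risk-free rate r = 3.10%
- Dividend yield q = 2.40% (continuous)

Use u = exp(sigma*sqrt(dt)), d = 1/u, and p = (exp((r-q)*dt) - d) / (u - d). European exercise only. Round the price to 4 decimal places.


Answer: Price = V(0,0) = 1.4490

Derivation:
dt = T/N = 0.333333
u = exp(sigma*sqrt(dt)) = 1.077944; d = 1/u = 0.927692
p = (exp((r-q)*dt) - d) / (u - d) = 0.496793
Discount per step: exp(-r*dt) = 0.989720
Stock lattice S(k, i) with i counting down-moves:
  k=0: S(0,0) = 9.2900
  k=1: S(1,0) = 10.0141; S(1,1) = 8.6183
  k=2: S(2,0) = 10.7946; S(2,1) = 9.2900; S(2,2) = 7.9951
  k=3: S(3,0) = 11.6360; S(3,1) = 10.0141; S(3,2) = 8.6183; S(3,3) = 7.4170
Terminal payoffs V(N, i) = max(K - S_T, 0):
  V(3,0) = 0.000000; V(3,1) = 0.725900; V(3,2) = 2.121742; V(3,3) = 3.323020
Backward induction: V(k, i) = exp(-r*dt) * [p * V(k+1, i) + (1-p) * V(k+1, i+1)].
  V(2,0) = exp(-r*dt) * [p*0.000000 + (1-p)*0.725900] = 0.361523
  V(2,1) = exp(-r*dt) * [p*0.725900 + (1-p)*2.121742] = 1.413615
  V(2,2) = exp(-r*dt) * [p*2.121742 + (1-p)*3.323020] = 2.698208
  V(1,0) = exp(-r*dt) * [p*0.361523 + (1-p)*1.413615] = 0.881785
  V(1,1) = exp(-r*dt) * [p*1.413615 + (1-p)*2.698208] = 2.038854
  V(0,0) = exp(-r*dt) * [p*0.881785 + (1-p)*2.038854] = 1.448980


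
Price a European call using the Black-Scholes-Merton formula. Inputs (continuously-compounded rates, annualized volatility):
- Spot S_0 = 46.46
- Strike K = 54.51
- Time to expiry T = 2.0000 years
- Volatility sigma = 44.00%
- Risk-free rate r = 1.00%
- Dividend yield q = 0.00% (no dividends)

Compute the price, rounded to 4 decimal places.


d1 = (ln(S/K) + (r - q + 0.5*sigma^2) * T) / (sigma * sqrt(T)) = 0.08647202
d2 = d1 - sigma * sqrt(T) = -0.53578195
exp(-rT) = 0.98019867; exp(-qT) = 1.00000000
C = S_0 * exp(-qT) * N(d1) - K * exp(-rT) * N(d2)
N(d1) = 0.53445440; N(d2) = 0.29605463
C = 46.4600 * 1.00000000 * 0.53445440 - 54.5100 * 0.98019867 * 0.29605463 = 9.0124

Answer: Price = 9.0124


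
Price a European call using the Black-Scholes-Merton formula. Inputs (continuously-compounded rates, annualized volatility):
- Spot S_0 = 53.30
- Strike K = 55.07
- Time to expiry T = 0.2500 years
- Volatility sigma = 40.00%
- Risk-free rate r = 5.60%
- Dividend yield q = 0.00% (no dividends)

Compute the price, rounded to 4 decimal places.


d1 = (ln(S/K) + (r - q + 0.5*sigma^2) * T) / (sigma * sqrt(T)) = 0.00665614
d2 = d1 - sigma * sqrt(T) = -0.19334386
exp(-rT) = 0.98609754; exp(-qT) = 1.00000000
C = S_0 * exp(-qT) * N(d1) - K * exp(-rT) * N(d2)
N(d1) = 0.50265540; N(d2) = 0.42334484
C = 53.3000 * 1.00000000 * 0.50265540 - 55.0700 * 0.98609754 * 0.42334484 = 3.8020

Answer: Price = 3.8020


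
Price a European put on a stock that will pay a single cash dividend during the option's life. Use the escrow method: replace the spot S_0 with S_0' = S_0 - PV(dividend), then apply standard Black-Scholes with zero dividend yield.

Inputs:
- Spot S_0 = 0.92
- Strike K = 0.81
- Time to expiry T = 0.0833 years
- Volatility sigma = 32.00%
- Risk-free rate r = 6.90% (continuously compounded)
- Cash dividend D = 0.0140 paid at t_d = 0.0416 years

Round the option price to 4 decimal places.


PV(D) = D * exp(-r * t_d) = 0.0140 * 0.99713372 = 0.01395987
S_0' = S_0 - PV(D) = 0.9200 - 0.01395987 = 0.90604013
d1 = (ln(S_0'/K) + (r + sigma^2/2)*T) / (sigma*sqrt(T)) = 1.32162436
d2 = d1 - sigma*sqrt(T) = 1.22926679
exp(-rT) = 0.99426879
N(-d1) = 0.09314663; N(-d2) = 0.10948590
P = K * exp(-rT) * N(-d2) - S_0' * N(-d1) = 0.8100 * 0.99426879 * 0.10948590 - 0.90604013 * 0.09314663 = 0.0038

Answer: Price = 0.0038


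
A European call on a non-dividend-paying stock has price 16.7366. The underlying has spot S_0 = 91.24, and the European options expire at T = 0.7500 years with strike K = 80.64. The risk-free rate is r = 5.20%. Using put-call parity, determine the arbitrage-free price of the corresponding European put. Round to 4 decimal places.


Answer: Put price = 3.0522

Derivation:
Put-call parity: C - P = S_0 * exp(-qT) - K * exp(-rT).
S_0 * exp(-qT) = 91.2400 * 1.00000000 = 91.24000000
K * exp(-rT) = 80.6400 * 0.96175071 = 77.55557719
P = C - S*exp(-qT) + K*exp(-rT)
P = 16.7366 - 91.24000000 + 77.55557719 = 3.0522


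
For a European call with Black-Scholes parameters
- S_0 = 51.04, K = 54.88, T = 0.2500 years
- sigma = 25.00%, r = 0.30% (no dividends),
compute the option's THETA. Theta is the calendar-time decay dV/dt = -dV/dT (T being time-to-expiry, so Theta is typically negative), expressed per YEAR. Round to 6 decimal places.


d1 = -0.5118147550; d2 = -0.6368147550
phi(d1) = 0.3499672484; exp(-qT) = 1.0000000000; exp(-rT) = 0.9992502812
Theta = -S*exp(-qT)*phi(d1)*sigma/(2*sqrt(T)) - r*K*exp(-rT)*N(d2) + q*S*exp(-qT)*N(d1)
N(d1) = 0.3043903314; N(d2) = 0.2621227570; sqrt(T) = 0.5000000000
Term 1 = -51.0400 * 1.0000000000 * 0.3499672484 * 0.2500 / (2 * 0.5000000000) = -4.4655820896
Term 2 = -0.0030 * 54.8800 * 0.9992502812 * 0.2621227570 = -0.0431235359
Term 3 = 0 (no dividend yield, q = 0)
Theta = -4.4655820896 + (-0.0431235359) + (0.0000000000) = -4.508706

Answer: Theta = -4.508706


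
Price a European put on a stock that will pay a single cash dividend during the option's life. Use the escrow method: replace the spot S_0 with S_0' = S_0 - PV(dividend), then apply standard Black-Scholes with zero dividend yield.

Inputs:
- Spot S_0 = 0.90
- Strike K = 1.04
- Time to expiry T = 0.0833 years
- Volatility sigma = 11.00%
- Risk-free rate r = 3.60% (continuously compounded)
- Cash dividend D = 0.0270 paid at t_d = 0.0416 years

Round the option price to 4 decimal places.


Answer: Price = 0.1638

Derivation:
PV(D) = D * exp(-r * t_d) = 0.0270 * 0.99850352 = 0.02695960
S_0' = S_0 - PV(D) = 0.9000 - 0.02695960 = 0.87304040
d1 = (ln(S_0'/K) + (r + sigma^2/2)*T) / (sigma*sqrt(T)) = -5.40165862
d2 = d1 - sigma*sqrt(T) = -5.43340653
exp(-rT) = 0.99700569
N(-d1) = 0.99999997; N(-d2) = 0.99999997
P = K * exp(-rT) * N(-d2) - S_0' * N(-d1) = 1.0400 * 0.99700569 * 0.99999997 - 0.87304040 * 0.99999997 = 0.1638


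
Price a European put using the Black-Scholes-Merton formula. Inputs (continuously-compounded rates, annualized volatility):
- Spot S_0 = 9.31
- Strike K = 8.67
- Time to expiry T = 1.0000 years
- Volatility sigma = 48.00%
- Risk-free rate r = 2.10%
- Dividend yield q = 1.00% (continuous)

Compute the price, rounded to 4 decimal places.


Answer: Price = 1.3396

Derivation:
d1 = (ln(S/K) + (r - q + 0.5*sigma^2) * T) / (sigma * sqrt(T)) = 0.41129229
d2 = d1 - sigma * sqrt(T) = -0.06870771
exp(-rT) = 0.97921896; exp(-qT) = 0.99004983
P = K * exp(-rT) * N(-d2) - S_0 * exp(-qT) * N(-d1)
N(-d1) = 0.34042911; N(-d2) = 0.52738886
P = 8.6700 * 0.97921896 * 0.52738886 - 9.3100 * 0.99004983 * 0.34042911 = 1.3396


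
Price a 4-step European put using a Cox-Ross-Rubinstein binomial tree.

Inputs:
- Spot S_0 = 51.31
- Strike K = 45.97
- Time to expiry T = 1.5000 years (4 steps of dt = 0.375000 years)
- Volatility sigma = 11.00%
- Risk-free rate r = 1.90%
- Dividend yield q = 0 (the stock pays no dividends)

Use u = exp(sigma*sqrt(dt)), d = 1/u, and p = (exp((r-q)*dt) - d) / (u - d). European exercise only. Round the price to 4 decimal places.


Answer: Price = V(0,0) = 0.5393

Derivation:
dt = T/N = 0.375000
u = exp(sigma*sqrt(dt)) = 1.069682; d = 1/u = 0.934858
p = (exp((r-q)*dt) - d) / (u - d) = 0.536202
Discount per step: exp(-r*dt) = 0.992900
Stock lattice S(k, i) with i counting down-moves:
  k=0: S(0,0) = 51.3100
  k=1: S(1,0) = 54.8854; S(1,1) = 47.9675
  k=2: S(2,0) = 58.7099; S(2,1) = 51.3100; S(2,2) = 44.8428
  k=3: S(3,0) = 62.8008; S(3,1) = 54.8854; S(3,2) = 47.9675; S(3,3) = 41.9217
  k=4: S(4,0) = 67.1769; S(4,1) = 58.7099; S(4,2) = 51.3100; S(4,3) = 44.8428; S(4,4) = 39.1908
Terminal payoffs V(N, i) = max(K - S_T, 0):
  V(4,0) = 0.000000; V(4,1) = 0.000000; V(4,2) = 0.000000; V(4,3) = 1.127169; V(4,4) = 6.779209
Backward induction: V(k, i) = exp(-r*dt) * [p * V(k+1, i) + (1-p) * V(k+1, i+1)].
  V(3,0) = exp(-r*dt) * [p*0.000000 + (1-p)*0.000000] = 0.000000
  V(3,1) = exp(-r*dt) * [p*0.000000 + (1-p)*0.000000] = 0.000000
  V(3,2) = exp(-r*dt) * [p*0.000000 + (1-p)*1.127169] = 0.519068
  V(3,3) = exp(-r*dt) * [p*1.127169 + (1-p)*6.779209] = 3.721963
  V(2,0) = exp(-r*dt) * [p*0.000000 + (1-p)*0.000000] = 0.000000
  V(2,1) = exp(-r*dt) * [p*0.000000 + (1-p)*0.519068] = 0.239034
  V(2,2) = exp(-r*dt) * [p*0.519068 + (1-p)*3.721963] = 1.990334
  V(1,0) = exp(-r*dt) * [p*0.000000 + (1-p)*0.239034] = 0.110076
  V(1,1) = exp(-r*dt) * [p*0.239034 + (1-p)*1.990334] = 1.043820
  V(0,0) = exp(-r*dt) * [p*0.110076 + (1-p)*1.043820] = 0.539289
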